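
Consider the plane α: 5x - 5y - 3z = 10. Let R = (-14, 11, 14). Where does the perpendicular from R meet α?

Foot = R − λn with λ = (n·R − d)/|n|² = (-167 − 10)/59 = -3.
Foot = (-14, 11, 14) − (-3)·(5, -5, -3) = (1, -4, 5).

(1, -4, 5)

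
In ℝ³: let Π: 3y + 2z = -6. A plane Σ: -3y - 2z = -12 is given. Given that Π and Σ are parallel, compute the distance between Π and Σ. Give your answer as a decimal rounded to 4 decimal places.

Rescale Σ by 1/(-1): 3y + 2z = 12. Then distance = |-6 − 12| / √13 ≈ 4.9923.

4.9923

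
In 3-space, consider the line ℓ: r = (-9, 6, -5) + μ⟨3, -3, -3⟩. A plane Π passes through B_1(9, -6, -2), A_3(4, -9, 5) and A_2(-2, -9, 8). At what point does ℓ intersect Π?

B_1A_3 = (-5, -3, 7), B_1A_2 = (-11, -3, 10); a normal to Π is B_1A_3 × B_1A_2 = (-9, -27, -18).
Using B_1: Π has equation -9x - 27y - 18z = 117.
Substitute r = (-9, 6, -5) + t(3, -3, -3) into the plane: 9 + 108t = 117, so t = 1.
Intersection: (-9, 6, -5) + 1·(3, -3, -3) = (-6, 3, -8).

(-6, 3, -8)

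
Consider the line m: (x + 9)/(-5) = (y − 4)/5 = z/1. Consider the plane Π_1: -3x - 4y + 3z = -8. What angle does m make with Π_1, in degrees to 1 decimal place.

2.8

m has direction (-5, 5, 1) through (-9, 4, 0).
sin θ = |n·v| / (|n||v|) = |-2| / (√34 · √51) = 0.04803.
θ ≈ 2.8°.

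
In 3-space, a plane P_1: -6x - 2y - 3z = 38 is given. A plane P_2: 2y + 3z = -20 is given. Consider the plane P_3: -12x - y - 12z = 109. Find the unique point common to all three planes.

Solving the 3×3 linear system -6x - 2y - 3z = 38, 2y + 3z = -20, -12x - y - 12z = 109 (e.g. by elimination or Cramer's rule, determinant = 126) gives (-3, -1, -6).

(-3, -1, -6)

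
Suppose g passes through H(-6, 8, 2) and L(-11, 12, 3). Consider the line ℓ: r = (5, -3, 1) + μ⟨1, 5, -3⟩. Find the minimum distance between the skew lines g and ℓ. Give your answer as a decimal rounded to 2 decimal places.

A direction vector for g is L − H = (-5, 4, 1).
Common perpendicular direction n = (-5, 4, 1) × (1, 5, -3) = (-17, -14, -29).
With w = (5, -3, 1) − (-6, 8, 2) = (11, -11, -1), w · n = -4.
Distance = |w · n| / |n| = |-4| / √1326 ≈ 0.11.

0.11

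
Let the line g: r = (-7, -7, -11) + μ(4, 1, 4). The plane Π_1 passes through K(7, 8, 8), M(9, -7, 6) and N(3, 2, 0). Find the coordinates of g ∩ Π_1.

(5, -4, 1)

KM = (2, -15, -2), KN = (-4, -6, -8); a normal to Π_1 is KM × KN = (108, 24, -72).
Using K: Π_1 has equation 108x + 24y - 72z = 372.
Substitute r = (-7, -7, -11) + t(4, 1, 4) into the plane: -132 + 168t = 372, so t = 3.
Intersection: (-7, -7, -11) + 3·(4, 1, 4) = (5, -4, 1).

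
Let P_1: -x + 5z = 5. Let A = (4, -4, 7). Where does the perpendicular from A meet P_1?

Foot = A − λn with λ = (n·A − d)/|n|² = (31 − 5)/26 = 1.
Foot = (4, -4, 7) − 1·(-1, 0, 5) = (5, -4, 2).

(5, -4, 2)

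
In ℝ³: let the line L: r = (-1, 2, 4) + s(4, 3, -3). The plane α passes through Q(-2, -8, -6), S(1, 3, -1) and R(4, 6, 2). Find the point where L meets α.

(3, 5, 1)

QS = (3, 11, 5), QR = (6, 14, 8); a normal to α is QS × QR = (18, 6, -24).
Using Q: α has equation 18x + 6y - 24z = 60.
Substitute r = (-1, 2, 4) + t(4, 3, -3) into the plane: -102 + 162t = 60, so t = 1.
Intersection: (-1, 2, 4) + 1·(4, 3, -3) = (3, 5, 1).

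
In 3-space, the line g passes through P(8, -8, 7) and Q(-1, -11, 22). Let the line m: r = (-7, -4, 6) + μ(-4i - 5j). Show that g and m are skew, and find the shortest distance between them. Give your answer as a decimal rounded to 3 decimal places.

13.766

A direction vector for g is Q − P = (-9, -3, 15).
Common perpendicular direction n = (-9, -3, 15) × (-4, -5, 0) = (75, -60, 33).
With w = (-7, -4, 6) − (8, -8, 7) = (-15, 4, -1), w · n = -1398.
Since n ≠ 0 the lines are not parallel, and w · n = -1398 ≠ 0 so they do not intersect; hence they are skew.
Distance = |w · n| / |n| = |-1398| / √10314 ≈ 13.766.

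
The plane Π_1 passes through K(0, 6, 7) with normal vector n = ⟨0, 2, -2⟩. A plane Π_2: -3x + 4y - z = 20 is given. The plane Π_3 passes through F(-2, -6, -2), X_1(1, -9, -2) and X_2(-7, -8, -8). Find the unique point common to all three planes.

Π_1: n·r = n·K gives 2y - 2z = -2.
FX_1 = (3, -3, 0), FX_2 = (-5, -2, -6); a normal to Π_3 is FX_1 × FX_2 = (18, 18, -21).
Using F: Π_3 has equation 18x + 18y - 21z = -102.
Solving the 3×3 linear system 2y - 2z = -2, -3x + 4y - z = 20, 18x + 18y - 21z = -102 (e.g. by elimination or Cramer's rule, determinant = 90) gives (-4, 3, 4).

(-4, 3, 4)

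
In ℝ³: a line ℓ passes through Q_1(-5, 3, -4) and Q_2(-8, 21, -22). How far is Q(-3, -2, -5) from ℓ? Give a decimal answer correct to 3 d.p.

A direction vector for ℓ is Q_2 − Q_1 = (-3, 18, -18).
Taking (-5, 3, -4) on ℓ with direction v = (-3, 18, -18): w = Q − (-5, 3, -4) = (2, -5, -1), and w × v = (108, 39, 21).
Distance = |w × v| / |v| = √13626 / √657 ≈ 4.554.

4.554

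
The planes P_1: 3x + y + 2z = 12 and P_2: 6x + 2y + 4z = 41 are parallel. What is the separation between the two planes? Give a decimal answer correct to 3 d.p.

2.272

Rescale P_2 by 1/2: 3x + y + 2z = 41/2. Then distance = |12 − (41/2)| / √14 ≈ 2.272.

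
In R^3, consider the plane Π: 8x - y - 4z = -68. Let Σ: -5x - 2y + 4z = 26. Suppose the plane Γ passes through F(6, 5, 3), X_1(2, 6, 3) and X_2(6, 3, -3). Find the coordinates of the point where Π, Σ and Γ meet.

FX_1 = (-4, 1, 0), FX_2 = (0, -2, -6); a normal to Γ is FX_1 × FX_2 = (-6, -24, 8).
Using F: Γ has equation -6x - 24y + 8z = -132.
Solving the 3×3 linear system 8x - y - 4z = -68, -5x - 2y + 4z = 26, -6x - 24y + 8z = -132 (e.g. by elimination or Cramer's rule, determinant = 192) gives (-6, 8, 3).

(-6, 8, 3)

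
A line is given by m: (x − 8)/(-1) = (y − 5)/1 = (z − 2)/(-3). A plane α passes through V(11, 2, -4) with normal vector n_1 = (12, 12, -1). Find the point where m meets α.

m has direction (-1, 1, -3) through (8, 5, 2).
α: n_1·r = n_1·V gives 12x + 12y - z = 160.
Substitute r = (8, 5, 2) + t(-1, 1, -3) into the plane: 154 + 3t = 160, so t = 2.
Intersection: (8, 5, 2) + 2·(-1, 1, -3) = (6, 7, -4).

(6, 7, -4)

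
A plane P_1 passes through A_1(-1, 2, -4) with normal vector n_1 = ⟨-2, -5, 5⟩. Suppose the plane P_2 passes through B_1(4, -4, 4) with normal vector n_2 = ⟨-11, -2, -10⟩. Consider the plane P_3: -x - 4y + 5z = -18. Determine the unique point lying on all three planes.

P_1: n_1·r = n_1·A_1 gives -2x - 5y + 5z = -28.
P_2: n_2·r = n_2·B_1 gives -11x - 2y - 10z = -76.
Solving the 3×3 linear system -2x - 5y + 5z = -28, -11x - 2y - 10z = -76, -x - 4y + 5z = -18 (e.g. by elimination or Cramer's rule, determinant = -15) gives (4, 6, 2).

(4, 6, 2)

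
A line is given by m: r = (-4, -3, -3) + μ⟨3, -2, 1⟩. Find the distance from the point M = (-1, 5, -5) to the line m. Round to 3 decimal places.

8.439

Taking (-4, -3, -3) on m with direction v = (3, -2, 1): w = M − (-4, -3, -3) = (3, 8, -2), and w × v = (4, -9, -30).
Distance = |w × v| / |v| = √997 / √14 ≈ 8.439.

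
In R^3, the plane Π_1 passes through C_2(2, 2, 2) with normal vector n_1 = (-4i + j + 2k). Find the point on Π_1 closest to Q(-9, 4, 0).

(-1, 2, -4)

Π_1: n_1·r = n_1·C_2 gives -4x + y + 2z = -2.
Foot = Q − λn with λ = (n·Q − d)/|n|² = (40 − (-2))/21 = 2.
Foot = (-9, 4, 0) − 2·(-4, 1, 2) = (-1, 2, -4).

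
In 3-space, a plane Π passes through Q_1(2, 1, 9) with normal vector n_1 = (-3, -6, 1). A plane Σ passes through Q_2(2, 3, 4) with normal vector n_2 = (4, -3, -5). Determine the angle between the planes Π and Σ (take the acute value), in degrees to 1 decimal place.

Π: n_1·r = n_1·Q_1 gives -3x - 6y + z = -3.
Σ: n_2·r = n_2·Q_2 gives 4x - 3y - 5z = -21.
cos θ = |n₁·n₂| / (|n₁||n₂|) = |1| / (√46 · √50).
θ = arccos(0.02085) ≈ 88.8°.

88.8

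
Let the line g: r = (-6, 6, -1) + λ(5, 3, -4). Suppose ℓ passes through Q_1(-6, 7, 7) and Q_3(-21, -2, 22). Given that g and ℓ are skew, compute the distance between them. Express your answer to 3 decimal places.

0.857

A direction vector for ℓ is Q_3 − Q_1 = (-15, -9, 15).
Common perpendicular direction n = (5, 3, -4) × (-15, -9, 15) = (9, -15, 0).
With w = (-6, 7, 7) − (-6, 6, -1) = (0, 1, 8), w · n = -15.
Distance = |w · n| / |n| = |-15| / √306 ≈ 0.857.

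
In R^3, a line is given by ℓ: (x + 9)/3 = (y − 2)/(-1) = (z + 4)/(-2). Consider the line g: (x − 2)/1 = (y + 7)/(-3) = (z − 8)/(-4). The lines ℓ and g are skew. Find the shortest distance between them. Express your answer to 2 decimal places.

16.05

ℓ has direction (3, -1, -2) through (-9, 2, -4).
g has direction (1, -3, -4) through (2, -7, 8).
Common perpendicular direction n = (3, -1, -2) × (1, -3, -4) = (-2, 10, -8).
With w = (2, -7, 8) − (-9, 2, -4) = (11, -9, 12), w · n = -208.
Distance = |w · n| / |n| = |-208| / √168 ≈ 16.05.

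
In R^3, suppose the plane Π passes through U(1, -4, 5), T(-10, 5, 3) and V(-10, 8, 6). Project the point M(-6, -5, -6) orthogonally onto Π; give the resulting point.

UT = (-11, 9, -2), UV = (-11, 12, 1); a normal to Π is UT × UV = (33, 33, -33).
Using U: Π has equation 33x + 33y - 33z = -264.
Foot = M − λn with λ = (n·M − d)/|n|² = (-165 − (-264))/3267 = 1/33.
Foot = (-6, -5, -6) − (1/33)·(33, 33, -33) = (-7, -6, -5).

(-7, -6, -5)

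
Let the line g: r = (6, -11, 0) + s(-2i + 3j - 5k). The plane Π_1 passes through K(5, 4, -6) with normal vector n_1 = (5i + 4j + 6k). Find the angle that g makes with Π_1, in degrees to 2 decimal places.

31.17

Π_1: n_1·r = n_1·K gives 5x + 4y + 6z = 5.
sin θ = |n·v| / (|n||v|) = |-28| / (√77 · √38) = 0.51763.
θ ≈ 31.17°.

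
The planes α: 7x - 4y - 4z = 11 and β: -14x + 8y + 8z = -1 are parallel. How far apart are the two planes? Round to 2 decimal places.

Rescale β by 1/(-2): 7x - 4y - 4z = 1/2. Then distance = |11 − (1/2)| / √81 ≈ 1.17.

1.17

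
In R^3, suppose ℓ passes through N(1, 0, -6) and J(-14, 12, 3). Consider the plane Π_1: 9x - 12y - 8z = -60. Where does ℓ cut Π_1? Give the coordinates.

(-4, 4, -3)

A direction vector for ℓ is J − N = (-15, 12, 9).
Substitute r = (1, 0, -6) + t(-15, 12, 9) into the plane: 57 + (-351)t = -60, so t = 1/3.
Intersection: (1, 0, -6) + (1/3)·(-15, 12, 9) = (-4, 4, -3).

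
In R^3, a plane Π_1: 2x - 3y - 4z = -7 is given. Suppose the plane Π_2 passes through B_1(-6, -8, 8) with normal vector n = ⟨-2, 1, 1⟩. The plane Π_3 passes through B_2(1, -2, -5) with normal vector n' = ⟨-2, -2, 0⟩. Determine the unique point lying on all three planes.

(-6, 5, -5)

Π_2: n·r = n·B_1 gives -2x + y + z = 12.
Π_3: n'·r = n'·B_2 gives -2x - 2y = 2.
Solving the 3×3 linear system 2x - 3y - 4z = -7, -2x + y + z = 12, -2x - 2y = 2 (e.g. by elimination or Cramer's rule, determinant = -14) gives (-6, 5, -5).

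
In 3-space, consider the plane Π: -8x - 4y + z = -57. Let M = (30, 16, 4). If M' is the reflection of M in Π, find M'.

(-18, -8, 10)

λ = (n·M − d)/|n|² = (-300 − (-57))/81 = -3.
Reflection = M − 2λn = (30, 16, 4) − (-6)·(-8, -4, 1) = (-18, -8, 10).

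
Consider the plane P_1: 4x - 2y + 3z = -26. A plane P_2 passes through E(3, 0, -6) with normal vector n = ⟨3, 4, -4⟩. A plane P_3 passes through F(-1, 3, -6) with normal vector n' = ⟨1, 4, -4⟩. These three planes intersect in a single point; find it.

P_2: n·r = n·E gives 3x + 4y - 4z = 33.
P_3: n'·r = n'·F gives x + 4y - 4z = 35.
Solving the 3×3 linear system 4x - 2y + 3z = -26, 3x + 4y - 4z = 33, x + 4y - 4z = 35 (e.g. by elimination or Cramer's rule, determinant = 8) gives (-1, 5, -4).

(-1, 5, -4)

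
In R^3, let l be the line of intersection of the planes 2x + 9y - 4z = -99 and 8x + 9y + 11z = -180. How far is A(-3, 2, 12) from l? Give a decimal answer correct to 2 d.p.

18.76

Direction of l: (2, 9, -4) × (8, 9, 11) = (135, -54, -54).
A point on l: solving the two plane equations with x = -11 gives (-11, -9, -1).
Taking (-11, -9, -1) on l with direction v = (135, -54, -54): w = A − (-11, -9, -1) = (8, 11, 13), and w × v = (108, 2187, -1917).
Distance = |w × v| / |v| = √8469522 / √24057 ≈ 18.76.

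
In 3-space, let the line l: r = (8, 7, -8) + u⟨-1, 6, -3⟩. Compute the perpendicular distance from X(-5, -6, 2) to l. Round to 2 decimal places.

Taking (8, 7, -8) on l with direction v = (-1, 6, -3): w = X − (8, 7, -8) = (-13, -13, 10), and w × v = (-21, -49, -91).
Distance = |w × v| / |v| = √11123 / √46 ≈ 15.55.

15.55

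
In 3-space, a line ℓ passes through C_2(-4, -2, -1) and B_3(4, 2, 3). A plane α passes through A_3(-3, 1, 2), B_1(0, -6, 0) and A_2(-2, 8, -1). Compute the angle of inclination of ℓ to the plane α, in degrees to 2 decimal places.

70.89

A direction vector for ℓ is B_3 − C_2 = (8, 4, 4).
A_3B_1 = (3, -7, -2), A_3A_2 = (1, 7, -3); a normal to α is A_3B_1 × A_3A_2 = (35, 7, 28).
Using A_3: α has equation 35x + 7y + 28z = -42.
sin θ = |n·v| / (|n||v|) = |420| / (√2058 · √96) = 0.94491.
θ ≈ 70.89°.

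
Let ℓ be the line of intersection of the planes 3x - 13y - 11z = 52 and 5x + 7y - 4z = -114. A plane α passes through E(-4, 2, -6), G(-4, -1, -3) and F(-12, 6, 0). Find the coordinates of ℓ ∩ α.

Direction of ℓ: (3, -13, -11) × (5, 7, -4) = (129, -43, 86).
A point on ℓ: solving the two plane equations with x = -1 gives (-1, -11, 8).
EG = (0, -3, 3), EF = (-8, 4, 6); a normal to α is EG × EF = (-30, -24, -24).
Using E: α has equation -30x - 24y - 24z = 216.
Substitute r = (-1, -11, 8) + t(129, -43, 86) into the plane: 102 + (-4902)t = 216, so t = -1/43.
Intersection: (-1, -11, 8) + (-1/43)·(129, -43, 86) = (-4, -10, 6).

(-4, -10, 6)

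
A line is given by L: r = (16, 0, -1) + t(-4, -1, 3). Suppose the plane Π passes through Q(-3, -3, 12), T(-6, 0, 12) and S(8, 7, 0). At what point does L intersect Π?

QT = (-3, 3, 0), QS = (11, 10, -12); a normal to Π is QT × QS = (-36, -36, -63).
Using Q: Π has equation -36x - 36y - 63z = -540.
Substitute r = (16, 0, -1) + t(-4, -1, 3) into the plane: -513 + (-9)t = -540, so t = 3.
Intersection: (16, 0, -1) + 3·(-4, -1, 3) = (4, -3, 8).

(4, -3, 8)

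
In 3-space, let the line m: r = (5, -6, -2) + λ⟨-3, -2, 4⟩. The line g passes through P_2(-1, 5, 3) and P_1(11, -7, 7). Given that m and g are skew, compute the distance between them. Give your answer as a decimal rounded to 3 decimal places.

7.675

A direction vector for g is P_1 − P_2 = (12, -12, 4).
Common perpendicular direction n = (-3, -2, 4) × (12, -12, 4) = (40, 60, 60).
With w = (-1, 5, 3) − (5, -6, -2) = (-6, 11, 5), w · n = 720.
Distance = |w · n| / |n| = |720| / √8800 ≈ 7.675.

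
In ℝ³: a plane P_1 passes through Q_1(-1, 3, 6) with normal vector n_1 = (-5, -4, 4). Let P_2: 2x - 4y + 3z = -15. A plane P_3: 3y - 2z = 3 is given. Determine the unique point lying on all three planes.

P_1: n_1·r = n_1·Q_1 gives -5x - 4y + 4z = 17.
Solving the 3×3 linear system -5x - 4y + 4z = 17, 2x - 4y + 3z = -15, 3y - 2z = 3 (e.g. by elimination or Cramer's rule, determinant = 13) gives (-5, -1, -3).

(-5, -1, -3)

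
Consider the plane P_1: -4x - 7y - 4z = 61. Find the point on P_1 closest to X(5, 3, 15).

(-3, -11, 7)

Foot = X − λn with λ = (n·X − d)/|n|² = (-101 − 61)/81 = -2.
Foot = (5, 3, 15) − (-2)·(-4, -7, -4) = (-3, -11, 7).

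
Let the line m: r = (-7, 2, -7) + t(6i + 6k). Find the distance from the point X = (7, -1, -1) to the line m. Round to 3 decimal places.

Taking (-7, 2, -7) on m with direction v = (6, 0, 6): w = X − (-7, 2, -7) = (14, -3, 6), and w × v = (-18, -48, 18).
Distance = |w × v| / |v| = √2952 / √72 ≈ 6.403.

6.403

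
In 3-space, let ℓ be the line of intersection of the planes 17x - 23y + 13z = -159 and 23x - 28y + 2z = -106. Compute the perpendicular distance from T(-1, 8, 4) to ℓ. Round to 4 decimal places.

Direction of ℓ: (17, -23, 13) × (23, -28, 2) = (318, 265, 53).
A point on ℓ: solving the two plane equations with x = 2 gives (2, 5, -6).
Taking (2, 5, -6) on ℓ with direction v = (318, 265, 53): w = T − (2, 5, -6) = (-3, 3, 10), and w × v = (-2491, 3339, -1749).
Distance = |w × v| / |v| = √20413003 / √174158 ≈ 10.8263.

10.8263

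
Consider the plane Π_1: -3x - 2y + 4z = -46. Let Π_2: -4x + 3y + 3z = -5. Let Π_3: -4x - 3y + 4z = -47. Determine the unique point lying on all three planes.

(-4, 5, -12)

Solving the 3×3 linear system -3x - 2y + 4z = -46, -4x + 3y + 3z = -5, -4x - 3y + 4z = -47 (e.g. by elimination or Cramer's rule, determinant = 25) gives (-4, 5, -12).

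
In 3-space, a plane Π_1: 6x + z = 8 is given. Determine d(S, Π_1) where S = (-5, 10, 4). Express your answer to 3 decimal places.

n·S − d = (6)·(-5) + (0)·(10) + (1)·(4) − 8 = -34; |n| = √37.
Distance = |-34| / √37 = 34/√37 ≈ 5.590.

5.590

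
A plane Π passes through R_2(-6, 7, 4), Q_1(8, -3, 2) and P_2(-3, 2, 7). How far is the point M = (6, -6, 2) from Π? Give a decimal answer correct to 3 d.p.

3.019

R_2Q_1 = (14, -10, -2), R_2P_2 = (3, -5, 3); a normal to Π is R_2Q_1 × R_2P_2 = (-40, -48, -40).
Using R_2: Π has equation -40x - 48y - 40z = -256.
n·M − d = (-40)·(6) + (-48)·(-6) + (-40)·(2) − (-256) = 224; |n| = √5504.
Distance = |224| / √5504 = 224/√5504 ≈ 3.019.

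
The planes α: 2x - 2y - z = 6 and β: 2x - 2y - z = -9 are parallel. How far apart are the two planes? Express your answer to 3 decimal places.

Same normal n = (2, -2, -1) with |n| = √9; distance = |6 − (-9)| / |n| = 15/√9 ≈ 5.000.

5.000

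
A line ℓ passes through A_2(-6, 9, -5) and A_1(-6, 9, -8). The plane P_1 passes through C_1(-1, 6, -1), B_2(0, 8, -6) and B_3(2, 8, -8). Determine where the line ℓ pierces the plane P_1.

(-6, 9, -2)

A direction vector for ℓ is A_1 − A_2 = (0, 0, -3).
C_1B_2 = (1, 2, -5), C_1B_3 = (3, 2, -7); a normal to P_1 is C_1B_2 × C_1B_3 = (-4, -8, -4).
Using C_1: P_1 has equation -4x - 8y - 4z = -40.
Substitute r = (-6, 9, -5) + t(0, 0, -3) into the plane: -28 + 12t = -40, so t = -1.
Intersection: (-6, 9, -5) + (-1)·(0, 0, -3) = (-6, 9, -2).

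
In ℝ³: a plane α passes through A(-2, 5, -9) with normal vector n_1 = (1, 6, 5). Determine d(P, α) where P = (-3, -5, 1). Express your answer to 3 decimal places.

1.397

α: n_1·r = n_1·A gives x + 6y + 5z = -17.
n·P − d = (1)·(-3) + (6)·(-5) + (5)·(1) − (-17) = -11; |n| = √62.
Distance = |-11| / √62 = 11/√62 ≈ 1.397.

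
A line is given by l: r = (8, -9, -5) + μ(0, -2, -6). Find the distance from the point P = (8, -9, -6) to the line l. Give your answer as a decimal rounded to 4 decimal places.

0.3162

Taking (8, -9, -5) on l with direction v = (0, -2, -6): w = P − (8, -9, -5) = (0, 0, -1), and w × v = (-2, 0, 0).
Distance = |w × v| / |v| = √4 / √40 ≈ 0.3162.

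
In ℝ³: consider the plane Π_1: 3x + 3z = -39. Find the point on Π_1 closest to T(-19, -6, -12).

Foot = T − λn with λ = (n·T − d)/|n|² = (-93 − (-39))/18 = -3.
Foot = (-19, -6, -12) − (-3)·(3, 0, 3) = (-10, -6, -3).

(-10, -6, -3)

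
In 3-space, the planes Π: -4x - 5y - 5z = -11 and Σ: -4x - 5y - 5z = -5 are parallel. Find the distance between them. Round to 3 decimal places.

0.739

Same normal n = (-4, -5, -5) with |n| = √66; distance = |-11 − (-5)| / |n| = 6/√66 ≈ 0.739.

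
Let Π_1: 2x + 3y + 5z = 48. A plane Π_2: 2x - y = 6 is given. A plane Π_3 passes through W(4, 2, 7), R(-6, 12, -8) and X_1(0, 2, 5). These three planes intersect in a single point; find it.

(2, -2, 10)

WR = (-10, 10, -15), WX_1 = (-4, 0, -2); a normal to Π_3 is WR × WX_1 = (-20, 40, 40).
Using W: Π_3 has equation -20x + 40y + 40z = 280.
Solving the 3×3 linear system 2x + 3y + 5z = 48, 2x - y = 6, -20x + 40y + 40z = 280 (e.g. by elimination or Cramer's rule, determinant = -20) gives (2, -2, 10).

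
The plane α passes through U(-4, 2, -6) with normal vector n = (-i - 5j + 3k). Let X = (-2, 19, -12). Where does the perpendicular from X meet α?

(-5, 4, -3)

α: n·r = n·U gives -x - 5y + 3z = -24.
Foot = X − λn with λ = (n·X − d)/|n|² = (-129 − (-24))/35 = -3.
Foot = (-2, 19, -12) − (-3)·(-1, -5, 3) = (-5, 4, -3).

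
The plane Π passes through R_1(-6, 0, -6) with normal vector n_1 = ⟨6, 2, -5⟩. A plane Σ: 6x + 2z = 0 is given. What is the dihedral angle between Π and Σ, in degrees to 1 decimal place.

59.3

Π: n_1·r = n_1·R_1 gives 6x + 2y - 5z = -6.
cos θ = |n₁·n₂| / (|n₁||n₂|) = |26| / (√65 · √40).
θ = arccos(0.50990) ≈ 59.3°.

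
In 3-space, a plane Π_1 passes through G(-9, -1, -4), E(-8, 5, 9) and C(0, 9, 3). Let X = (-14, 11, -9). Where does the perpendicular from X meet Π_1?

(-6, 1, -5)

GE = (1, 6, 13), GC = (9, 10, 7); a normal to Π_1 is GE × GC = (-88, 110, -44).
Using G: Π_1 has equation -88x + 110y - 44z = 858.
Foot = X − λn with λ = (n·X − d)/|n|² = (2838 − 858)/21780 = 1/11.
Foot = (-14, 11, -9) − (1/11)·(-88, 110, -44) = (-6, 1, -5).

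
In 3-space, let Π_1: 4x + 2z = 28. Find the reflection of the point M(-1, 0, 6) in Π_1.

(7, 0, 10)

λ = (n·M − d)/|n|² = (8 − 28)/20 = -1.
Reflection = M − 2λn = (-1, 0, 6) − (-2)·(4, 0, 2) = (7, 0, 10).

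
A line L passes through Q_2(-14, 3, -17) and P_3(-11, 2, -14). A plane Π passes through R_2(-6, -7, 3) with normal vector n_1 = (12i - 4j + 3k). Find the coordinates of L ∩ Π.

(-2, -1, -5)

A direction vector for L is P_3 − Q_2 = (3, -1, 3).
Π: n_1·r = n_1·R_2 gives 12x - 4y + 3z = -35.
Substitute r = (-14, 3, -17) + t(3, -1, 3) into the plane: -231 + 49t = -35, so t = 4.
Intersection: (-14, 3, -17) + 4·(3, -1, 3) = (-2, -1, -5).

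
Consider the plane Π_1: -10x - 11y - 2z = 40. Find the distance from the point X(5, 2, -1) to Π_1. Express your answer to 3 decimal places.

7.333

n·X − d = (-10)·(5) + (-11)·(2) + (-2)·(-1) − 40 = -110; |n| = √225.
Distance = |-110| / √225 = 110/√225 ≈ 7.333.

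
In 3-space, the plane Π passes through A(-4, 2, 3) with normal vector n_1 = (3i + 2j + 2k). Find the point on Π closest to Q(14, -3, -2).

(8, -7, -6)

Π: n_1·r = n_1·A gives 3x + 2y + 2z = -2.
Foot = Q − λn with λ = (n·Q − d)/|n|² = (32 − (-2))/17 = 2.
Foot = (14, -3, -2) − 2·(3, 2, 2) = (8, -7, -6).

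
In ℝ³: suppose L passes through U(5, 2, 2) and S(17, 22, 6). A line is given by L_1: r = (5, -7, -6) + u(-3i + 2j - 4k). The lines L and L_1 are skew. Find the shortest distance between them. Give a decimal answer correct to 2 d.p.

A direction vector for L is S − U = (12, 20, 4).
Common perpendicular direction n = (12, 20, 4) × (-3, 2, -4) = (-88, 36, 84).
With w = (5, -7, -6) − (5, 2, 2) = (0, -9, -8), w · n = -996.
Distance = |w · n| / |n| = |-996| / √16096 ≈ 7.85.

7.85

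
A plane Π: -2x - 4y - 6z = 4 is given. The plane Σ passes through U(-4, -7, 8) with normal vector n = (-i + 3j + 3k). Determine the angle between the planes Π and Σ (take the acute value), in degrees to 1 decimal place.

30.9

Σ: n·r = n·U gives -x + 3y + 3z = 7.
cos θ = |n₁·n₂| / (|n₁||n₂|) = |-28| / (√56 · √19).
θ = arccos(0.85840) ≈ 30.9°.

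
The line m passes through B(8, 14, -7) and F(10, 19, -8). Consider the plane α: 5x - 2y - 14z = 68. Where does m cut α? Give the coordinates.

A direction vector for m is F − B = (2, 5, -1).
Substitute r = (8, 14, -7) + t(2, 5, -1) into the plane: 110 + 14t = 68, so t = -3.
Intersection: (8, 14, -7) + (-3)·(2, 5, -1) = (2, -1, -4).

(2, -1, -4)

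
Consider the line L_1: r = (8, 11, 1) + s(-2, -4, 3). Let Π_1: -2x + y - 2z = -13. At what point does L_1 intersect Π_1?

Substitute r = (8, 11, 1) + t(-2, -4, 3) into the plane: -7 + (-6)t = -13, so t = 1.
Intersection: (8, 11, 1) + 1·(-2, -4, 3) = (6, 7, 4).

(6, 7, 4)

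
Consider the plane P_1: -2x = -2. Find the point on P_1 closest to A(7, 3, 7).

(1, 3, 7)

Foot = A − λn with λ = (n·A − d)/|n|² = (-14 − (-2))/4 = -3.
Foot = (7, 3, 7) − (-3)·(-2, 0, 0) = (1, 3, 7).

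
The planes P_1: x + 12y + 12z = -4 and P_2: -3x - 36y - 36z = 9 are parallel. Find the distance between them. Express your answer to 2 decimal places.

0.06

Rescale P_2 by 1/(-3): x + 12y + 12z = -3. Then distance = |-4 − (-3)| / √289 ≈ 0.06.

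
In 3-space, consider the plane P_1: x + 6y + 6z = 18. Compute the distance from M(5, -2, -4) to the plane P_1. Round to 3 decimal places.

n·M − d = (1)·(5) + (6)·(-2) + (6)·(-4) − 18 = -49; |n| = √73.
Distance = |-49| / √73 = 49/√73 ≈ 5.735.

5.735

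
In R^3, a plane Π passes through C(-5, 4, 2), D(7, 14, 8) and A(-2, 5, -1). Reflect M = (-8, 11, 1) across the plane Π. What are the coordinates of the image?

CD = (12, 10, 6), CA = (3, 1, -3); a normal to Π is CD × CA = (-36, 54, -18).
Using C: Π has equation -36x + 54y - 18z = 360.
λ = (n·M − d)/|n|² = (864 − 360)/4536 = 1/9.
Reflection = M − 2λn = (-8, 11, 1) − (2/9)·(-36, 54, -18) = (0, -1, 5).

(0, -1, 5)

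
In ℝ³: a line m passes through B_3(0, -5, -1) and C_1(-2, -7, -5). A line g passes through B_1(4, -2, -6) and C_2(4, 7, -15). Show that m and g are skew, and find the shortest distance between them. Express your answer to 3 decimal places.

A direction vector for m is C_1 − B_3 = (-2, -2, -4).
A direction vector for g is C_2 − B_1 = (0, 9, -9).
Common perpendicular direction n = (-2, -2, -4) × (0, 9, -9) = (54, -18, -18).
With w = (4, -2, -6) − (0, -5, -1) = (4, 3, -5), w · n = 252.
Since n ≠ 0 the lines are not parallel, and w · n = 252 ≠ 0 so they do not intersect; hence they are skew.
Distance = |w · n| / |n| = |252| / √3564 ≈ 4.221.

4.221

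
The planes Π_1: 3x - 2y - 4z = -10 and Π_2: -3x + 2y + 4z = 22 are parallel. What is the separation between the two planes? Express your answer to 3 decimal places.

Rescale Π_2 by 1/(-1): 3x - 2y - 4z = -22. Then distance = |-10 − (-22)| / √29 ≈ 2.228.

2.228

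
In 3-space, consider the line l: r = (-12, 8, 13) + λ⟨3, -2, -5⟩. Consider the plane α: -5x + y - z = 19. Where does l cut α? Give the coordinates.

Substitute r = (-12, 8, 13) + t(3, -2, -5) into the plane: 55 + (-12)t = 19, so t = 3.
Intersection: (-12, 8, 13) + 3·(3, -2, -5) = (-3, 2, -2).

(-3, 2, -2)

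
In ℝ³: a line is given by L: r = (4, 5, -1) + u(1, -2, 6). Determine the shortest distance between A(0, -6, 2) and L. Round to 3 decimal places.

Taking (4, 5, -1) on L with direction v = (1, -2, 6): w = A − (4, 5, -1) = (-4, -11, 3), and w × v = (-60, 27, 19).
Distance = |w × v| / |v| = √4690 / √41 ≈ 10.695.

10.695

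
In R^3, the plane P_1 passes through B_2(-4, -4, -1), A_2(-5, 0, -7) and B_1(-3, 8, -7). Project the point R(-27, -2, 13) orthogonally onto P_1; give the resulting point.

(-3, -8, 5)

B_2A_2 = (-1, 4, -6), B_2B_1 = (1, 12, -6); a normal to P_1 is B_2A_2 × B_2B_1 = (48, -12, -16).
Using B_2: P_1 has equation 48x - 12y - 16z = -128.
Foot = R − λn with λ = (n·R − d)/|n|² = (-1480 − (-128))/2704 = -1/2.
Foot = (-27, -2, 13) − (-1/2)·(48, -12, -16) = (-3, -8, 5).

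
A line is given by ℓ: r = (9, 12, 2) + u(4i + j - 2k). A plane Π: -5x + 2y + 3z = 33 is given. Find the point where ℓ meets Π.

(1, 10, 6)

Substitute r = (9, 12, 2) + t(4, 1, -2) into the plane: -15 + (-24)t = 33, so t = -2.
Intersection: (9, 12, 2) + (-2)·(4, 1, -2) = (1, 10, 6).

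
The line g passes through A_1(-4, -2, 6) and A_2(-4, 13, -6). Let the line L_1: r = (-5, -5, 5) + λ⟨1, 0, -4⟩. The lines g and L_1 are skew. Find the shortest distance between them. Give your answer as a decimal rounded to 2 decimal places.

A direction vector for g is A_2 − A_1 = (0, 15, -12).
Common perpendicular direction n = (0, 15, -12) × (1, 0, -4) = (-60, -12, -15).
With w = (-5, -5, 5) − (-4, -2, 6) = (-1, -3, -1), w · n = 111.
Distance = |w · n| / |n| = |111| / √3969 ≈ 1.76.

1.76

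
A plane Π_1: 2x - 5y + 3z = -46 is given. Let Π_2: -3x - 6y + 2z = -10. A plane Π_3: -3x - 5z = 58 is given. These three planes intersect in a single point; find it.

Solving the 3×3 linear system 2x - 5y + 3z = -46, -3x - 6y + 2z = -10, -3x - 5z = 58 (e.g. by elimination or Cramer's rule, determinant = 111) gives (-6, 2, -8).

(-6, 2, -8)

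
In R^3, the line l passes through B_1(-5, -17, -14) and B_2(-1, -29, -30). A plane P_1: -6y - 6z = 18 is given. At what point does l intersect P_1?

(-9, -5, 2)

A direction vector for l is B_2 − B_1 = (4, -12, -16).
Substitute r = (-5, -17, -14) + t(4, -12, -16) into the plane: 186 + 168t = 18, so t = -1.
Intersection: (-5, -17, -14) + (-1)·(4, -12, -16) = (-9, -5, 2).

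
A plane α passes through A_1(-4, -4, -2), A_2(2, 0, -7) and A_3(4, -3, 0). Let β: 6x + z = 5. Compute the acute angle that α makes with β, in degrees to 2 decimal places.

A_1A_2 = (6, 4, -5), A_1A_3 = (8, 1, 2); a normal to α is A_1A_2 × A_1A_3 = (13, -52, -26).
Using A_1: α has equation 13x - 52y - 26z = 208.
cos θ = |n₁·n₂| / (|n₁||n₂|) = |52| / (√3549 · √37).
θ = arccos(0.14350) ≈ 81.75°.

81.75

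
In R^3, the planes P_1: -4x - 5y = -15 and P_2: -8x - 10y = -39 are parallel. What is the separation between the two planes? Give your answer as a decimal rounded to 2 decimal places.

Rescale P_2 by 1/2: -4x - 5y = -39/2. Then distance = |-15 − (-39/2)| / √41 ≈ 0.70.

0.70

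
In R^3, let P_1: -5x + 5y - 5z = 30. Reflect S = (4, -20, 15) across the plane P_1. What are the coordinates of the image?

(-26, 10, -15)

λ = (n·S − d)/|n|² = (-195 − 30)/75 = -3.
Reflection = S − 2λn = (4, -20, 15) − (-6)·(-5, 5, -5) = (-26, 10, -15).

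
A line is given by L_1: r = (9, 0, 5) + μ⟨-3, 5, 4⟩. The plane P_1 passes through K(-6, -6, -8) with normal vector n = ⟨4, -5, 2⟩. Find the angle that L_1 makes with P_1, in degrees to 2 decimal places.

P_1: n·r = n·K gives 4x - 5y + 2z = -10.
sin θ = |n·v| / (|n||v|) = |-29| / (√45 · √50) = 0.61137.
θ ≈ 37.69°.

37.69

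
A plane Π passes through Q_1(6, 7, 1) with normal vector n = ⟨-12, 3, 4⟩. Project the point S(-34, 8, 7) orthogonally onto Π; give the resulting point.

(2, -1, -5)

Π: n·r = n·Q_1 gives -12x + 3y + 4z = -47.
Foot = S − λn with λ = (n·S − d)/|n|² = (460 − (-47))/169 = 3.
Foot = (-34, 8, 7) − 3·(-12, 3, 4) = (2, -1, -5).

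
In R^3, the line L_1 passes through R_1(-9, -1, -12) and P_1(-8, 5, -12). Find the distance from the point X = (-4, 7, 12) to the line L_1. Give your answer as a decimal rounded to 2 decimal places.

24.27

A direction vector for L_1 is P_1 − R_1 = (1, 6, 0).
Taking (-9, -1, -12) on L_1 with direction v = (1, 6, 0): w = X − (-9, -1, -12) = (5, 8, 24), and w × v = (-144, 24, 22).
Distance = |w × v| / |v| = √21796 / √37 ≈ 24.27.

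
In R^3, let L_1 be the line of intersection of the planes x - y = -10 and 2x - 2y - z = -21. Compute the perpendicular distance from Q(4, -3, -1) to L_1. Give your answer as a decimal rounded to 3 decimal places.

Direction of L_1: (1, -1, 0) × (2, -2, -1) = (1, 1, 0).
A point on L_1: solving the two plane equations with x = -4 gives (-4, 6, 1).
Taking (-4, 6, 1) on L_1 with direction v = (1, 1, 0): w = Q − (-4, 6, 1) = (8, -9, -2), and w × v = (2, -2, 17).
Distance = |w × v| / |v| = √297 / √2 ≈ 12.186.

12.186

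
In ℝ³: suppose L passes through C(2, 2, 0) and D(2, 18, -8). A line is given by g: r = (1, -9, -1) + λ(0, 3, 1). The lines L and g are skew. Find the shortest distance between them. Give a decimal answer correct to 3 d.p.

A direction vector for L is D − C = (0, 16, -8).
Common perpendicular direction n = (0, 16, -8) × (0, 3, 1) = (40, 0, 0).
With w = (1, -9, -1) − (2, 2, 0) = (-1, -11, -1), w · n = -40.
Distance = |w · n| / |n| = |-40| / √1600 ≈ 1.000.

1.000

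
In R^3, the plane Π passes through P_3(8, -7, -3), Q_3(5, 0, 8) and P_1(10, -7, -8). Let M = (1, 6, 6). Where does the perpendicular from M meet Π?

P_3Q_3 = (-3, 7, 11), P_3P_1 = (2, 0, -5); a normal to Π is P_3Q_3 × P_3P_1 = (-35, 7, -14).
Using P_3: Π has equation -35x + 7y - 14z = -287.
Foot = M − λn with λ = (n·M − d)/|n|² = (-77 − (-287))/1470 = 1/7.
Foot = (1, 6, 6) − (1/7)·(-35, 7, -14) = (6, 5, 8).

(6, 5, 8)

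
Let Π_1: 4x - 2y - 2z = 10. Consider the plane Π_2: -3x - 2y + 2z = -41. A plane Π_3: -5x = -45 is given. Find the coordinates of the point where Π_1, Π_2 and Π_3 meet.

Solving the 3×3 linear system 4x - 2y - 2z = 10, -3x - 2y + 2z = -41, -5x = -45 (e.g. by elimination or Cramer's rule, determinant = 40) gives (9, 10, 3).

(9, 10, 3)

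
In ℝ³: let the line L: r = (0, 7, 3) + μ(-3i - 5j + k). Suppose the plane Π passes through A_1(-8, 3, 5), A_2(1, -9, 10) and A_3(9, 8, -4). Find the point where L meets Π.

A_1A_2 = (9, -12, 5), A_1A_3 = (17, 5, -9); a normal to Π is A_1A_2 × A_1A_3 = (83, 166, 249).
Using A_1: Π has equation 83x + 166y + 249z = 1079.
Substitute r = (0, 7, 3) + t(-3, -5, 1) into the plane: 1909 + (-830)t = 1079, so t = 1.
Intersection: (0, 7, 3) + 1·(-3, -5, 1) = (-3, 2, 4).

(-3, 2, 4)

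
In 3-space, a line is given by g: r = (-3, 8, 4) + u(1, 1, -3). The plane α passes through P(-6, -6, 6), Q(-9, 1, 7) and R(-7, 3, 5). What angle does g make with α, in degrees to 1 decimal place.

PQ = (-3, 7, 1), PR = (-1, 9, -1); a normal to α is PQ × PR = (-16, -4, -20).
Using P: α has equation -16x - 4y - 20z = 0.
sin θ = |n·v| / (|n||v|) = |40| / (√672 · √11) = 0.46524.
θ ≈ 27.7°.

27.7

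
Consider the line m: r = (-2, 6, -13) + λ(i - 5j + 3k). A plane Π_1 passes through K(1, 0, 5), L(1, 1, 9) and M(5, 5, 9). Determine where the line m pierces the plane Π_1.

(0, -4, -7)

KL = (0, 1, 4), KM = (4, 5, 4); a normal to Π_1 is KL × KM = (-16, 16, -4).
Using K: Π_1 has equation -16x + 16y - 4z = -36.
Substitute r = (-2, 6, -13) + t(1, -5, 3) into the plane: 180 + (-108)t = -36, so t = 2.
Intersection: (-2, 6, -13) + 2·(1, -5, 3) = (0, -4, -7).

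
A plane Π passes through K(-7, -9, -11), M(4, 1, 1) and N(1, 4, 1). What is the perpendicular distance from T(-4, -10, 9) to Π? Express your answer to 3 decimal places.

KM = (11, 10, 12), KN = (8, 13, 12); a normal to Π is KM × KN = (-36, -36, 63).
Using K: Π has equation -36x - 36y + 63z = -117.
n·T − d = (-36)·(-4) + (-36)·(-10) + (63)·(9) − (-117) = 1188; |n| = √6561.
Distance = |1188| / √6561 = 1188/√6561 ≈ 14.667.

14.667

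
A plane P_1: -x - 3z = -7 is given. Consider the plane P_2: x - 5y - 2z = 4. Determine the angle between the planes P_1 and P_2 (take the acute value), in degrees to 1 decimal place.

73.2

cos θ = |n₁·n₂| / (|n₁||n₂|) = |5| / (√10 · √30).
θ = arccos(0.28868) ≈ 73.2°.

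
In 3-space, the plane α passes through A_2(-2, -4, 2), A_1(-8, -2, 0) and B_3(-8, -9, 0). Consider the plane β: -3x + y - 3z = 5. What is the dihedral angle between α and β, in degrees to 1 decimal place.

64.2

A_2A_1 = (-6, 2, -2), A_2B_3 = (-6, -5, -2); a normal to α is A_2A_1 × A_2B_3 = (-14, 0, 42).
Using A_2: α has equation -14x + 42z = 112.
cos θ = |n₁·n₂| / (|n₁||n₂|) = |-84| / (√1960 · √19).
θ = arccos(0.43529) ≈ 64.2°.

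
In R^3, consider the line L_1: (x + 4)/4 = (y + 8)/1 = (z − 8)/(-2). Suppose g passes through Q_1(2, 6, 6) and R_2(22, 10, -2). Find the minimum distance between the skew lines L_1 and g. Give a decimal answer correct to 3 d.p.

11.628

L_1 has direction (4, 1, -2) through (-4, -8, 8).
A direction vector for g is R_2 − Q_1 = (20, 4, -8).
Common perpendicular direction n = (4, 1, -2) × (20, 4, -8) = (0, -8, -4).
With w = (2, 6, 6) − (-4, -8, 8) = (6, 14, -2), w · n = -104.
Distance = |w · n| / |n| = |-104| / √80 ≈ 11.628.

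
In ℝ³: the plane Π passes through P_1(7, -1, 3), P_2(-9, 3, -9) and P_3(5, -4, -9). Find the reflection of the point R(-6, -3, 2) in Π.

(0, 9, -2)

P_1P_2 = (-16, 4, -12), P_1P_3 = (-2, -3, -12); a normal to Π is P_1P_2 × P_1P_3 = (-84, -168, 56).
Using P_1: Π has equation -84x - 168y + 56z = -252.
λ = (n·R − d)/|n|² = (1120 − (-252))/38416 = 1/28.
Reflection = R − 2λn = (-6, -3, 2) − (1/14)·(-84, -168, 56) = (0, 9, -2).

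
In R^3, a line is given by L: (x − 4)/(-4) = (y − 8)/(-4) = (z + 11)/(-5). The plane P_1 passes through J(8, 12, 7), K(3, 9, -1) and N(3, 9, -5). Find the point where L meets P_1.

(8, 12, -6)

L has direction (-4, -4, -5) through (4, 8, -11).
JK = (-5, -3, -8), JN = (-5, -3, -12); a normal to P_1 is JK × JN = (12, -20, 0).
Using J: P_1 has equation 12x - 20y = -144.
Substitute r = (4, 8, -11) + t(-4, -4, -5) into the plane: -112 + 32t = -144, so t = -1.
Intersection: (4, 8, -11) + (-1)·(-4, -4, -5) = (8, 12, -6).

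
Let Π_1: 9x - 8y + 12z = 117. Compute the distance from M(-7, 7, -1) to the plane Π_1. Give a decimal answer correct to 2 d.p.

14.59

n·M − d = (9)·(-7) + (-8)·(7) + (12)·(-1) − 117 = -248; |n| = √289.
Distance = |-248| / √289 = 248/√289 ≈ 14.59.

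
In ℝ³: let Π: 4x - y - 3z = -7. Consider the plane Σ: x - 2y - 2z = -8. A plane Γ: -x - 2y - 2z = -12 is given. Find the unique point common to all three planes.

(2, 0, 5)

Solving the 3×3 linear system 4x - y - 3z = -7, x - 2y - 2z = -8, -x - 2y - 2z = -12 (e.g. by elimination or Cramer's rule, determinant = 8) gives (2, 0, 5).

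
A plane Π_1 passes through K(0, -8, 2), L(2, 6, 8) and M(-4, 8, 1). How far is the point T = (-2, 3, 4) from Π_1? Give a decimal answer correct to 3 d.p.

KL = (2, 14, 6), KM = (-4, 16, -1); a normal to Π_1 is KL × KM = (-110, -22, 88).
Using K: Π_1 has equation -110x - 22y + 88z = 352.
n·T − d = (-110)·(-2) + (-22)·(3) + (88)·(4) − 352 = 154; |n| = √20328.
Distance = |154| / √20328 = 154/√20328 ≈ 1.080.

1.080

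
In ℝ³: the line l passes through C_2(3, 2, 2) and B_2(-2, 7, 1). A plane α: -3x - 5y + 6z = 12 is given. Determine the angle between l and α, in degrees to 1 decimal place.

15.5

A direction vector for l is B_2 − C_2 = (-5, 5, -1).
sin θ = |n·v| / (|n||v|) = |-16| / (√70 · √51) = 0.26778.
θ ≈ 15.5°.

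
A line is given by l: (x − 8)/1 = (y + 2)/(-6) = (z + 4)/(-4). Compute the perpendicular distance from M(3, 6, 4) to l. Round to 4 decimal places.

4.0840

l has direction (1, -6, -4) through (8, -2, -4).
Taking (8, -2, -4) on l with direction v = (1, -6, -4): w = M − (8, -2, -4) = (-5, 8, 8), and w × v = (16, -12, 22).
Distance = |w × v| / |v| = √884 / √53 ≈ 4.0840.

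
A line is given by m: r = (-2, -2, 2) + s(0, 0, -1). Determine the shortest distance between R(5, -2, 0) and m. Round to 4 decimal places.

Taking (-2, -2, 2) on m with direction v = (0, 0, -1): w = R − (-2, -2, 2) = (7, 0, -2), and w × v = (0, 7, 0).
Distance = |w × v| / |v| = √49 / √1 ≈ 7.0000.

7.0000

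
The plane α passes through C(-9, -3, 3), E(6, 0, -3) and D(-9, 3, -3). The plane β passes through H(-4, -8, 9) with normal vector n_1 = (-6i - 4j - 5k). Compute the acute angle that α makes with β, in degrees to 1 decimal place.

35.5

CE = (15, 3, -6), CD = (0, 6, -6); a normal to α is CE × CD = (18, 90, 90).
Using C: α has equation 18x + 90y + 90z = -162.
β: n_1·r = n_1·H gives -6x - 4y - 5z = 11.
cos θ = |n₁·n₂| / (|n₁||n₂|) = |-918| / (√16524 · √77).
θ = arccos(0.81384) ≈ 35.5°.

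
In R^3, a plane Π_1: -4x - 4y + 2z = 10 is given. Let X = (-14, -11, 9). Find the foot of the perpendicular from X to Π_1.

Foot = X − λn with λ = (n·X − d)/|n|² = (118 − 10)/36 = 3.
Foot = (-14, -11, 9) − 3·(-4, -4, 2) = (-2, 1, 3).

(-2, 1, 3)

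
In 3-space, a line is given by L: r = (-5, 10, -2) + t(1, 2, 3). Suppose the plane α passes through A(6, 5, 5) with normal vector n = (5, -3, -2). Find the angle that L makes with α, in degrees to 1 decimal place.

α: n·r = n·A gives 5x - 3y - 2z = 5.
sin θ = |n·v| / (|n||v|) = |-7| / (√38 · √14) = 0.30349.
θ ≈ 17.7°.

17.7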